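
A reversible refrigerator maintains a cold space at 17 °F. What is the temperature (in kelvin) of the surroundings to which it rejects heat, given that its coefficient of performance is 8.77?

T_C = 17 °F → (17 − 32) × 5/9 = -8.33 °C = 264.82 K.
COP_R = T_C/(T_H − T_C) ⇒ T_H = T_C·(1 + 1/COP_R) = 264.82 × (1 + 1/8.77) = 295 K.

T_H ≈ 295 K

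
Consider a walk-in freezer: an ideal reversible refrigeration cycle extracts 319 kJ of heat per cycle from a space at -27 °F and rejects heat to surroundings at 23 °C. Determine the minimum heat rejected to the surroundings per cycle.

T_H = 23 °C → 23 + 273.15 = 296.15 K.
T_C = -27 °F → (-27 − 32) × 5/9 = -32.78 °C = 240.37 K.
For a reversible cycle Q_H/Q_C = T_H/T_C, so Q_H = Q_C·T_H/T_C = 319 × 296.15/240.37 = 393.0 kJ.

Q_H ≈ 393.0 kJ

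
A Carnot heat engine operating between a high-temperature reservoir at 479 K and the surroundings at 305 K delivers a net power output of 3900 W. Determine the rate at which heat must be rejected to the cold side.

For a reversible engine, η = 1 − T_C/T_H = 1 − 305.00/479.00 = 0.3633.
Since Q_C/Q_H = T_C/T_H and Q_H = W/η, Q_C = W·T_C/(T_H − T_C) = 3900 × 305.00/174.00 = 6836 W.

Q̇_C ≈ 6836 W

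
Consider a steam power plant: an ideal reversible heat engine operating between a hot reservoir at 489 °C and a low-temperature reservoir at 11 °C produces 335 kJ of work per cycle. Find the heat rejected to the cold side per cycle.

T_H = 489 °C → 489 + 273.15 = 762.15 K.
T_C = 11 °C → 11 + 273.15 = 284.15 K.
The Carnot efficiency is η = 1 − T_C/T_H = 1 − 284.15/762.15 = 0.6272.
Since Q_C/Q_H = T_C/T_H and Q_H = W/η, Q_C = W·T_C/(T_H − T_C) = 335 × 284.15/478.00 = 199.1 kJ.

Q_C ≈ 199.1 kJ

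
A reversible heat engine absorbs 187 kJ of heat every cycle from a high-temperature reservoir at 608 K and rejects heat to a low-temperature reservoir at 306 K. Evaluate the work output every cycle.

W ≈ 92.9 kJ

For a reversible engine, η = 1 − T_C/T_H = 1 − 306.00/608.00 = 0.4967.
W = η·Q_H = 0.4967 × 187 = 92.9 kJ.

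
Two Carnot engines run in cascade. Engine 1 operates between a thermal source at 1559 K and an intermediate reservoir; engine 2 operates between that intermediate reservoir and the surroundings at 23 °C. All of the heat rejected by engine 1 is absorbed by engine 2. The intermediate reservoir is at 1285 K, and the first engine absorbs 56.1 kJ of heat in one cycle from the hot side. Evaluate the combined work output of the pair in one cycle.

W_total ≈ 45.44 kJ

T_C = 23 °C → 23 + 273.15 = 296.15 K.
Two reversible stages in series are equivalent to a single Carnot engine between T_H and T_C, so η_total = 1 − T_C/T_H = 1 − 296.15/1559.00 = 0.8100.
W_total = η_total · Q_H = 0.8100 × 56.1 = 45.44 kJ.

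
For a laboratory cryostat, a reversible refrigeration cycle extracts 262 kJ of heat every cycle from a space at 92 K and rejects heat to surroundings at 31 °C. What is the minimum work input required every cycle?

W_in ≈ 604 kJ

T_H = 31 °C → 31 + 273.15 = 304.15 K.
For a reversible refrigerator, COP_R = T_C/(T_H − T_C) = 92.00/212.15 = 0.4337.
W = Q_C/COP_R = 262/0.4337 = 604 kJ.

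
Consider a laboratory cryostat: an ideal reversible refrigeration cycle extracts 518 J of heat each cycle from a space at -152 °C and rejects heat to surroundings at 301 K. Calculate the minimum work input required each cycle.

W_in ≈ 769 J

T_C = -152 °C → -152 + 273.15 = 121.15 K.
COP_R = T_C/(T_H − T_C) = 121.15/179.85 = 0.6736.
W = Q_C/COP_R = 518/0.6736 = 769 J.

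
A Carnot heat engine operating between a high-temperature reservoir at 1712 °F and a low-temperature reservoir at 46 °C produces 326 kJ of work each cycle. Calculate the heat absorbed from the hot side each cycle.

Q_H ≈ 443 kJ

T_H = 1712 °F → (1712 − 32) × 5/9 = 933.33 °C = 1206.48 K.
T_C = 46 °C → 46 + 273.15 = 319.15 K.
Since the cycle is reversible, η = 1 − T_C/T_H = 1 − 319.15/1206.48 = 0.7355.
Q_H = W/η = 326/0.7355 = 443 kJ.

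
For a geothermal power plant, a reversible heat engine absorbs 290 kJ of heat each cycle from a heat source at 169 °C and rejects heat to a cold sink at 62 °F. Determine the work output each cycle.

W ≈ 99.9 kJ

T_H = 169 °C → 169 + 273.15 = 442.15 K.
T_C = 62 °F → (62 − 32) × 5/9 = 16.67 °C = 289.82 K.
For a reversible engine, η = 1 − T_C/T_H = 1 − 289.82/442.15 = 0.3445.
W = η·Q_H = 0.3445 × 290 = 99.9 kJ.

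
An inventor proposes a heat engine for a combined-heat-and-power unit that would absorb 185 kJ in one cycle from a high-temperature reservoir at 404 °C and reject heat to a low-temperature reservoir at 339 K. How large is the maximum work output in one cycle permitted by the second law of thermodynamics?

W_max ≈ 92.4 kJ

T_H = 404 °C → 404 + 273.15 = 677.15 K.
The second-law ceiling is the Carnot efficiency, η_max = 1 − T_C/T_H = 1 − 339.00/677.15 = 0.4994.
W_max = η_max · Q_H = 0.4994 × 185 = 92.4 kJ.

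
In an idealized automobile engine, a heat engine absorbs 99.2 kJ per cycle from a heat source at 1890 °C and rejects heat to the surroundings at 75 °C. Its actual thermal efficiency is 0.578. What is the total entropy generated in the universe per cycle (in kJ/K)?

ΔS_univ ≈ 0.07438 kJ/K

T_H = 1890 °C → 1890 + 273.15 = 2163.15 K.
T_C = 75 °C → 75 + 273.15 = 348.15 K.
W = η·Q_H = 0.578 × 99.2 = 57.34 kJ, so Q_C = Q_H − W = 41.86 kJ.
Reservoir entropy changes: ΔS_H = −Q_H/T_H = −99.2/2163.15 = -0.04586 kJ/K and ΔS_C = +Q_C/T_C = 41.86/348.15 = 0.1202 kJ/K.
ΔS_univ = −Q_H/T_H + Q_C/T_C = 0.07438 kJ/K (> 0, since η = 0.578 < η_Carnot = 0.839).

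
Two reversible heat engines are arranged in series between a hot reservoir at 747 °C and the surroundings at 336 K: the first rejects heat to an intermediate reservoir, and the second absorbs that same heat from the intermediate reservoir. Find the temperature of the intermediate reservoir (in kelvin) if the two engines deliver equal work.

T_H = 747 °C → 747 + 273.15 = 1020.15 K.
For reversible stages Q_m = Q_H·(T_m/T_H). Setting W₁ = Q_H(1 − T_m/T_H) equal to W₂ = Q_m(1 − T_C/T_m) = Q_H·(T_m − T_C)/T_H gives T_H − T_m = T_m − T_C, so T_m = (T_H + T_C)/2 = (1020.15 + 336.00)/2 = 678 K.

T_m ≈ 678 K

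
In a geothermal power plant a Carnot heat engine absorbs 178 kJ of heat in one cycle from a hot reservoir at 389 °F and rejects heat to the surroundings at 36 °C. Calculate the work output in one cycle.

W ≈ 61.29 kJ

T_H = 389 °F → (389 − 32) × 5/9 = 198.33 °C = 471.48 K.
T_C = 36 °C → 36 + 273.15 = 309.15 K.
For a reversible engine, η = 1 − T_C/T_H = 1 − 309.15/471.48 = 0.3443.
W = η·Q_H = 0.3443 × 178 = 61.29 kJ.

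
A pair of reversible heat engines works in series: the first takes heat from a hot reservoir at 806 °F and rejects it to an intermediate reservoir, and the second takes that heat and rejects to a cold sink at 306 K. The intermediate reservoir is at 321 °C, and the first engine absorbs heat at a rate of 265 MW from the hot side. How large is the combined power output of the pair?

T_H = 806 °F → (806 − 32) × 5/9 = 430.00 °C = 703.15 K.
Two reversible stages in series are equivalent to a single Carnot engine between T_H and T_C, so η_total = 1 − T_C/T_H = 1 − 306.00/703.15 = 0.5648.
W_total = η_total · Q_H = 0.5648 × 265 = 150 MW.

Ẇ_total ≈ 150 MW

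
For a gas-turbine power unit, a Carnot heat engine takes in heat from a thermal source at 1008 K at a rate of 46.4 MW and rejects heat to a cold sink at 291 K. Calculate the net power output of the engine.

Ẇ ≈ 33.0 MW

For a reversible engine, η = 1 − T_C/T_H = 1 − 291.00/1008.00 = 0.7113.
W = η·Q_H = 0.7113 × 46.4 = 33.0 MW.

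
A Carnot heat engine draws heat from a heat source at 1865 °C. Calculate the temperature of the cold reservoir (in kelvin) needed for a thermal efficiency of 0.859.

T_C ≈ 301.5 K

T_H = 1865 °C → 1865 + 273.15 = 2138.15 K.
From η = 1 − T_C/T_H, T_C = T_H·(1 − η) = 2138.15 × (1 − 0.859) = 301.5 K.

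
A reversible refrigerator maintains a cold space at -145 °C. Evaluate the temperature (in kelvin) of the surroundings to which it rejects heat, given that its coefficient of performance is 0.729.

T_H ≈ 304 K

T_C = -145 °C → -145 + 273.15 = 128.15 K.
COP_R = T_C/(T_H − T_C) ⇒ T_H = T_C·(1 + 1/COP_R) = 128.15 × (1 + 1/0.729) = 304 K.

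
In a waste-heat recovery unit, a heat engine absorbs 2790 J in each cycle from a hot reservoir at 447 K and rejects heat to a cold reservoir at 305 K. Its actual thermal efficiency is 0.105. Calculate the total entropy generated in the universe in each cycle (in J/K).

ΔS_univ ≈ 1.95 J/K

W = η·Q_H = 0.105 × 2790 = 292.9 J, so Q_C = Q_H − W = 2497 J.
Reservoir entropy changes: ΔS_H = −Q_H/T_H = −2790/447.00 = -6.242 J/K and ΔS_C = +Q_C/T_C = 2497/305.00 = 8.187 J/K.
ΔS_univ = −Q_H/T_H + Q_C/T_C = 1.95 J/K (> 0, since η = 0.105 < η_Carnot = 0.318).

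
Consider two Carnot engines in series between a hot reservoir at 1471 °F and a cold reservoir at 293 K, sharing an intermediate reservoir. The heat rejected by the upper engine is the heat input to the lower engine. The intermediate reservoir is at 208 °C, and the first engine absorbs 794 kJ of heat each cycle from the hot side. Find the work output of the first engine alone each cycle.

T_H = 1471 °F → (1471 − 32) × 5/9 = 799.44 °C = 1072.59 K.
T_m = 208 °C → 208 + 273.15 = 481.15 K.
First-stage efficiency η₁ = 1 − T_m/T_H = 1 − 481.15/1072.59 = 0.5514.
W₁ = η₁·Q_H = 0.5514 × 794 = 438 kJ.

W₁ ≈ 438 kJ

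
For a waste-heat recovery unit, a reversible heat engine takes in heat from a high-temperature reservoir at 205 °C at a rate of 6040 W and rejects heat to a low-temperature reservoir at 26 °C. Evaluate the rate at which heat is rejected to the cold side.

Q̇_C ≈ 3780 W

T_H = 205 °C → 205 + 273.15 = 478.15 K.
T_C = 26 °C → 26 + 273.15 = 299.15 K.
Carnot efficiency: η = 1 − T_C/T_H = 1 − 299.15/478.15 = 0.3744.
For a reversible cycle Q_C/Q_H = T_C/T_H, so Q_C = 6040 × 299.15/478.15 = 3780 W.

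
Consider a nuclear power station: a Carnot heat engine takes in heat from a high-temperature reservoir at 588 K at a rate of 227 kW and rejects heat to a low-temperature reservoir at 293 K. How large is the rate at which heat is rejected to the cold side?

Q̇_C ≈ 113 kW

η_rev = 1 − T_C/T_H = 1 − 293.00/588.00 = 0.5017.
For a reversible cycle Q_C/Q_H = T_C/T_H, so Q_C = 227 × 293.00/588.00 = 113 kW.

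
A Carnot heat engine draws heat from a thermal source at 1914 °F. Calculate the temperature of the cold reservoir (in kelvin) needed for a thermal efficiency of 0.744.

T_H = 1914 °F → (1914 − 32) × 5/9 = 1045.56 °C = 1318.71 K.
From η = 1 − T_C/T_H, T_C = T_H·(1 − η) = 1318.71 × (1 − 0.744) = 337.6 K.

T_C ≈ 337.6 K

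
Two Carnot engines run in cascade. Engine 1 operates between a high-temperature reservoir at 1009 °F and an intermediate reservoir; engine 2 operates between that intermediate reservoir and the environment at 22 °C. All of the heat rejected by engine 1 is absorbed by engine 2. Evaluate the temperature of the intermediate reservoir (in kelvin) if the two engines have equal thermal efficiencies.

T_m ≈ 491 K

T_H = 1009 °F → (1009 − 32) × 5/9 = 542.78 °C = 815.93 K.
T_C = 22 °C → 22 + 273.15 = 295.15 K.
Equal efficiencies require 1 − T_m/T_H = 1 − T_C/T_m, i.e. T_m/T_H = T_C/T_m, so T_m = √(T_H·T_C) = √(815.93 × 295.15) = 491 K.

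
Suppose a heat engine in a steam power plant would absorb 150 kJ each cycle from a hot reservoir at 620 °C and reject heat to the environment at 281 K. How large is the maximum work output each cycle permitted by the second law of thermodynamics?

W_max ≈ 103 kJ

T_H = 620 °C → 620 + 273.15 = 893.15 K.
By the Carnot theorem, η_max = 1 − T_C/T_H = 1 − 281.00/893.15 = 0.6854.
W_max = η_max · Q_H = 0.6854 × 150 = 103 kJ.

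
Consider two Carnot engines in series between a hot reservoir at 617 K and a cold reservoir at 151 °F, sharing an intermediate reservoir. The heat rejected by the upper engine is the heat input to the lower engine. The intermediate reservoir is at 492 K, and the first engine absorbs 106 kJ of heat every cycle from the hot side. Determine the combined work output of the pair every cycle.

T_C = 151 °F → (151 − 32) × 5/9 = 66.11 °C = 339.26 K.
Two reversible stages in series are equivalent to a single Carnot engine between T_H and T_C, so η_total = 1 − T_C/T_H = 1 − 339.26/617.00 = 0.4501.
W_total = η_total · Q_H = 0.4501 × 106 = 47.7 kJ.

W_total ≈ 47.7 kJ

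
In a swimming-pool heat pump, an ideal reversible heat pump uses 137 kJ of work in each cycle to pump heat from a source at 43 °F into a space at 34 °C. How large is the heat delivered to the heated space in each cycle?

T_H = 34 °C → 34 + 273.15 = 307.15 K.
T_C = 43 °F → (43 − 32) × 5/9 = 6.11 °C = 279.26 K.
For a reversible heat pump, COP_HP = T_H/(T_H − T_C) = 307.15/27.89 = 11.0133.
Q_H = COP_HP · W = 11.0133 × 137 = 1510 kJ.

Q_H ≈ 1510 kJ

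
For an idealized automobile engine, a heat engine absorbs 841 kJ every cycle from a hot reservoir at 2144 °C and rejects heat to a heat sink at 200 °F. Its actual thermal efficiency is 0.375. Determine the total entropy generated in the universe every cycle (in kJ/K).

T_H = 2144 °C → 2144 + 273.15 = 2417.15 K.
T_C = 200 °F → (200 − 32) × 5/9 = 93.33 °C = 366.48 K.
W = η·Q_H = 0.375 × 841 = 315.4 kJ, so Q_C = Q_H − W = 525.6 kJ.
Entropy balance on the reservoirs: −Q_H/T_H = -0.3479 kJ/K, +Q_C/T_C = 1.434 kJ/K.
ΔS_univ = −Q_H/T_H + Q_C/T_C = 1.09 kJ/K (> 0, since η = 0.375 < η_Carnot = 0.848).

ΔS_univ ≈ 1.09 kJ/K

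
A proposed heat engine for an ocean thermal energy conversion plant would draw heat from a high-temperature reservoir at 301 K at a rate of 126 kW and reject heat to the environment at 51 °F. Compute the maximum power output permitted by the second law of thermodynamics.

T_C = 51 °F → (51 − 32) × 5/9 = 10.56 °C = 283.71 K.
The second-law ceiling is the Carnot efficiency, η_max = 1 − T_C/T_H = 1 − 283.71/301.00 = 0.0575.
W_max = η_max · Q_H = 0.0575 × 126 = 7.240 kW.

Ẇ_max ≈ 7.240 kW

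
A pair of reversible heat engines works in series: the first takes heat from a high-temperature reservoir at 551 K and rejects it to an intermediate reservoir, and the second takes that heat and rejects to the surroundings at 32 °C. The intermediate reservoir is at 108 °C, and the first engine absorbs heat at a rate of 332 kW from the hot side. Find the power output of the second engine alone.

Ẇ₂ ≈ 45.8 kW

T_C = 32 °C → 32 + 273.15 = 305.15 K.
T_m = 108 °C → 108 + 273.15 = 381.15 K.
Heat entering the second stage: Q_m = Q_H·(T_m/T_H) = 332 × 381.15/551.00 = 230 kW.
Second-stage efficiency η₂ = 1 − T_C/T_m = 1 − 305.15/381.15 = 0.1994, so W₂ = η₂·Q_m = 45.8 kW.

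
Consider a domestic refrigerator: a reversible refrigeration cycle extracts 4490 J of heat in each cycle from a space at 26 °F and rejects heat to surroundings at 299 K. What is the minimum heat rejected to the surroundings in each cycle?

Q_H ≈ 4976 J

T_C = 26 °F → (26 − 32) × 5/9 = -3.33 °C = 269.82 K.
For a reversible cycle Q_H/Q_C = T_H/T_C, so Q_H = Q_C·T_H/T_C = 4490 × 299.00/269.82 = 4976 J.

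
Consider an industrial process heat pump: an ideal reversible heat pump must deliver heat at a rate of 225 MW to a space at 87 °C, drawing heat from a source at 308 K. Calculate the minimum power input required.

Ẇ_in ≈ 32.58 MW

T_H = 87 °C → 87 + 273.15 = 360.15 K.
COP_HP = T_H/(T_H − T_C) = 360.15/52.15 = 6.9060.
W = Q_H/COP_HP = 225/6.9060 = 32.58 MW.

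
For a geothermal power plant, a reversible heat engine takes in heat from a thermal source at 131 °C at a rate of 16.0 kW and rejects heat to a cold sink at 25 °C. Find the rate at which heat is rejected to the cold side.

Q̇_C ≈ 11.8 kW

T_H = 131 °C → 131 + 273.15 = 404.15 K.
T_C = 25 °C → 25 + 273.15 = 298.15 K.
The Carnot efficiency is η = 1 − T_C/T_H = 1 − 298.15/404.15 = 0.2623.
For a reversible cycle Q_C/Q_H = T_C/T_H, so Q_C = 16.0 × 298.15/404.15 = 11.8 kW.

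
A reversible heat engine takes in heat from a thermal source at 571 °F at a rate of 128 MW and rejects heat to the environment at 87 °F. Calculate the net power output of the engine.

Ẇ ≈ 60.11 MW

T_H = 571 °F → (571 − 32) × 5/9 = 299.44 °C = 572.59 K.
T_C = 87 °F → (87 − 32) × 5/9 = 30.56 °C = 303.71 K.
η_rev = 1 − T_C/T_H = 1 − 303.71/572.59 = 0.4696.
W = η·Q_H = 0.4696 × 128 = 60.11 MW.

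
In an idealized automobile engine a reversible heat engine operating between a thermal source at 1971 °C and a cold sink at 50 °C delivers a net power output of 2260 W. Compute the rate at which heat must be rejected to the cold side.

Q̇_C ≈ 380.2 W

T_H = 1971 °C → 1971 + 273.15 = 2244.15 K.
T_C = 50 °C → 50 + 273.15 = 323.15 K.
For a reversible engine, η = 1 − T_C/T_H = 1 − 323.15/2244.15 = 0.8560.
Since Q_C/Q_H = T_C/T_H and Q_H = W/η, Q_C = W·T_C/(T_H − T_C) = 2260 × 323.15/1921.00 = 380.2 W.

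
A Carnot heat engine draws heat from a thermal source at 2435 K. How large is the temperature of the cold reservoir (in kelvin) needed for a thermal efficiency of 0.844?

T_C ≈ 380 K

From η = 1 − T_C/T_H, T_C = T_H·(1 − η) = 2435.00 × (1 − 0.844) = 380 K.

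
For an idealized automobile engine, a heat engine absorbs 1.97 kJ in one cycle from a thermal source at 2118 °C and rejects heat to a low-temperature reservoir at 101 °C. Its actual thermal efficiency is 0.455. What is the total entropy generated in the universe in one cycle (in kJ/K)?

ΔS_univ ≈ 0.00205 kJ/K

T_H = 2118 °C → 2118 + 273.15 = 2391.15 K.
T_C = 101 °C → 101 + 273.15 = 374.15 K.
W = η·Q_H = 0.455 × 1.97 = 0.8963 kJ, so Q_C = Q_H − W = 1.074 kJ.
The hot reservoir loses entropy Q_H/T_H = 1.97/2391.15 = 8.239e-04 kJ/K; the cold reservoir gains Q_C/T_C = 1.074/374.15 = 0.002870 kJ/K.
ΔS_univ = −Q_H/T_H + Q_C/T_C = 0.00205 kJ/K (> 0, since η = 0.455 < η_Carnot = 0.844).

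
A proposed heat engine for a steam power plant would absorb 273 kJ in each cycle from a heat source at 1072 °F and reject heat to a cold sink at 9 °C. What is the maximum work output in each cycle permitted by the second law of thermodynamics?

T_H = 1072 °F → (1072 − 32) × 5/9 = 577.78 °C = 850.93 K.
T_C = 9 °C → 9 + 273.15 = 282.15 K.
By the Carnot theorem, η_max = 1 − T_C/T_H = 1 − 282.15/850.93 = 0.6684.
W_max = η_max · Q_H = 0.6684 × 273 = 182 kJ.

W_max ≈ 182 kJ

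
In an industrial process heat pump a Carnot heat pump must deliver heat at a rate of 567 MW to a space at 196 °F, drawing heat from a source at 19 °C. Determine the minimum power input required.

T_H = 196 °F → (196 − 32) × 5/9 = 91.11 °C = 364.26 K.
T_C = 19 °C → 19 + 273.15 = 292.15 K.
For a reversible heat pump, COP_HP = T_H/(T_H − T_C) = 364.26/72.11 = 5.0514.
W = Q_H/COP_HP = 567/5.0514 = 112 MW.

Ẇ_in ≈ 112 MW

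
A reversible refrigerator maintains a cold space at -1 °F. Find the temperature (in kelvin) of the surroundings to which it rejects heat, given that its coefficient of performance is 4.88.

T_H ≈ 307 K

T_C = -1 °F → (-1 − 32) × 5/9 = -18.33 °C = 254.82 K.
COP_R = T_C/(T_H − T_C) ⇒ T_H = T_C·(1 + 1/COP_R) = 254.82 × (1 + 1/4.88) = 307 K.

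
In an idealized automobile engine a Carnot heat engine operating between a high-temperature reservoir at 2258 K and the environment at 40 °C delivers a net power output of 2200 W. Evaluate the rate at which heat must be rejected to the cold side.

T_C = 40 °C → 40 + 273.15 = 313.15 K.
η_rev = 1 − T_C/T_H = 1 − 313.15/2258.00 = 0.8613.
Since Q_C/Q_H = T_C/T_H and Q_H = W/η, Q_C = W·T_C/(T_H − T_C) = 2200 × 313.15/1944.85 = 354.2 W.

Q̇_C ≈ 354.2 W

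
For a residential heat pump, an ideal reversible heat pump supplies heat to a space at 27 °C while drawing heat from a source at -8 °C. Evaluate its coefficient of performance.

T_H = 27 °C → 27 + 273.15 = 300.15 K.
T_C = -8 °C → -8 + 273.15 = 265.15 K.
For a reversible heat pump, COP_HP = T_H/(T_H − T_C) = 300.15/(300.15 − 265.15) = 8.58.

COP_HP ≈ 8.58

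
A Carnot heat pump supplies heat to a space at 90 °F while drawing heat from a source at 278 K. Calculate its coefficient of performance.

T_H = 90 °F → (90 − 32) × 5/9 = 32.22 °C = 305.37 K.
Reversible heating COP: COP_HP = T_H/(T_H − T_C) = 305.37/(305.37 − 278.00) = 11.2.

COP_HP ≈ 11.2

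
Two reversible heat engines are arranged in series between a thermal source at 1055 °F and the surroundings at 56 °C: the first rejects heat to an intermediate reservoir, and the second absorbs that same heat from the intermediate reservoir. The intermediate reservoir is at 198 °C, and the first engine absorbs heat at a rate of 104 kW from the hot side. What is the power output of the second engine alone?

Ẇ₂ ≈ 17.5 kW

T_H = 1055 °F → (1055 − 32) × 5/9 = 568.33 °C = 841.48 K.
T_C = 56 °C → 56 + 273.15 = 329.15 K.
T_m = 198 °C → 198 + 273.15 = 471.15 K.
Heat entering the second stage: Q_m = Q_H·(T_m/T_H) = 104 × 471.15/841.48 = 58.2 kW.
Second-stage efficiency η₂ = 1 − T_C/T_m = 1 − 329.15/471.15 = 0.3014, so W₂ = η₂·Q_m = 17.5 kW.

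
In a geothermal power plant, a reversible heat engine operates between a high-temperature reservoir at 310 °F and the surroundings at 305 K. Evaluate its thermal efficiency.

η ≈ 0.287

T_H = 310 °F → (310 − 32) × 5/9 = 154.44 °C = 427.59 K.
Since the cycle is reversible, η = 1 − T_C/T_H = 1 − 305.00/427.59 = 0.287.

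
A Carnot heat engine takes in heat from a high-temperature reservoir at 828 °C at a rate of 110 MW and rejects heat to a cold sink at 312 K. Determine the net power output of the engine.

Ẇ ≈ 78.8 MW

T_H = 828 °C → 828 + 273.15 = 1101.15 K.
η_rev = 1 − T_C/T_H = 1 − 312.00/1101.15 = 0.7167.
W = η·Q_H = 0.7167 × 110 = 78.8 MW.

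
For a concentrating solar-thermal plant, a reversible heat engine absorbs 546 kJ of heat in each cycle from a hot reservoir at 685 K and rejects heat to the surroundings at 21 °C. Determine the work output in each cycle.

W ≈ 312 kJ

T_C = 21 °C → 21 + 273.15 = 294.15 K.
Carnot efficiency: η = 1 − T_C/T_H = 1 − 294.15/685.00 = 0.5706.
W = η·Q_H = 0.5706 × 546 = 312 kJ.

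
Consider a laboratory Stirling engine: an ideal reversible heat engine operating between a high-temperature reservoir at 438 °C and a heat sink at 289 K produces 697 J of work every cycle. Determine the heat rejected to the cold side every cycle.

Q_C ≈ 477 J

T_H = 438 °C → 438 + 273.15 = 711.15 K.
Since the cycle is reversible, η = 1 − T_C/T_H = 1 − 289.00/711.15 = 0.5936.
Since Q_C/Q_H = T_C/T_H and Q_H = W/η, Q_C = W·T_C/(T_H − T_C) = 697 × 289.00/422.15 = 477 J.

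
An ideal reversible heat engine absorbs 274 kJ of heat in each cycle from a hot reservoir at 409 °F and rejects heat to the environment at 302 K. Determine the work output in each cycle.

W ≈ 103 kJ

T_H = 409 °F → (409 − 32) × 5/9 = 209.44 °C = 482.59 K.
Carnot efficiency: η = 1 − T_C/T_H = 1 − 302.00/482.59 = 0.3742.
W = η·Q_H = 0.3742 × 274 = 103 kJ.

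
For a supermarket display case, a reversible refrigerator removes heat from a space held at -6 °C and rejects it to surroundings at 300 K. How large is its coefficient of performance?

COP_R ≈ 8.13

T_C = -6 °C → -6 + 273.15 = 267.15 K.
For a reversible refrigerator, COP_R = T_C/(T_H − T_C) = 267.15/(300.00 − 267.15) = 8.13.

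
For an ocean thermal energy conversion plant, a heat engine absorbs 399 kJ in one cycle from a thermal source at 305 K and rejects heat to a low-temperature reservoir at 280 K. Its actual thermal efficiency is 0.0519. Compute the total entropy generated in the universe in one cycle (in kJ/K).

ΔS_univ ≈ 0.0428 kJ/K

W = η·Q_H = 0.0519 × 399 = 20.71 kJ, so Q_C = Q_H − W = 378.3 kJ.
Reservoir entropy changes: ΔS_H = −Q_H/T_H = −399/305.00 = -1.308 kJ/K and ΔS_C = +Q_C/T_C = 378.3/280.00 = 1.351 kJ/K.
ΔS_univ = −Q_H/T_H + Q_C/T_C = 0.0428 kJ/K (> 0, since η = 0.0519 < η_Carnot = 0.082).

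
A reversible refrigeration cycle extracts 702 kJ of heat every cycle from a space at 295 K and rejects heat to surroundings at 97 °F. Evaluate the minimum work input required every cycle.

T_H = 97 °F → (97 − 32) × 5/9 = 36.11 °C = 309.26 K.
COP_R = T_C/(T_H − T_C) = 295.00/14.26 = 20.6856.
W = Q_C/COP_R = 702/20.6856 = 33.9 kJ.

W_in ≈ 33.9 kJ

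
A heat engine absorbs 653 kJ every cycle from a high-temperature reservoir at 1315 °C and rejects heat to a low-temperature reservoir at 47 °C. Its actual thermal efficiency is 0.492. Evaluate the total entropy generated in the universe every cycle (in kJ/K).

ΔS_univ ≈ 0.625 kJ/K

T_H = 1315 °C → 1315 + 273.15 = 1588.15 K.
T_C = 47 °C → 47 + 273.15 = 320.15 K.
W = η·Q_H = 0.492 × 653 = 321.3 kJ, so Q_C = Q_H − W = 331.7 kJ.
Reservoir entropy changes: ΔS_H = −Q_H/T_H = −653/1588.15 = -0.4112 kJ/K and ΔS_C = +Q_C/T_C = 331.7/320.15 = 1.036 kJ/K.
ΔS_univ = −Q_H/T_H + Q_C/T_C = 0.625 kJ/K (> 0, since η = 0.492 < η_Carnot = 0.798).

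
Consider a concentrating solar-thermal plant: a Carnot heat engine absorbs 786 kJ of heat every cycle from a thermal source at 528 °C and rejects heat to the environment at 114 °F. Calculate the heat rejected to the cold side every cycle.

T_H = 528 °C → 528 + 273.15 = 801.15 K.
T_C = 114 °F → (114 − 32) × 5/9 = 45.56 °C = 318.71 K.
η_rev = 1 − T_C/T_H = 1 − 318.71/801.15 = 0.6022.
For a reversible cycle Q_C/Q_H = T_C/T_H, so Q_C = 786 × 318.71/801.15 = 312.7 kJ.

Q_C ≈ 312.7 kJ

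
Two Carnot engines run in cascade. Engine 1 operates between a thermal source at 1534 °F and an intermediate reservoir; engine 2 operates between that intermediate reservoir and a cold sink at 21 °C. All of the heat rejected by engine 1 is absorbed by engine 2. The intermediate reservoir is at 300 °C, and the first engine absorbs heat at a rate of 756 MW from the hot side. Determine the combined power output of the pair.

Ẇ_total ≈ 555 MW

T_H = 1534 °F → (1534 − 32) × 5/9 = 834.44 °C = 1107.59 K.
T_C = 21 °C → 21 + 273.15 = 294.15 K.
Two reversible stages in series are equivalent to a single Carnot engine between T_H and T_C, so η_total = 1 − T_C/T_H = 1 − 294.15/1107.59 = 0.7344.
W_total = η_total · Q_H = 0.7344 × 756 = 555 MW.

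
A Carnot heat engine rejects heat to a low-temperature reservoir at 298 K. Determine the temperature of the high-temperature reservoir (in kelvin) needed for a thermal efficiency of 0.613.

T_H ≈ 770 K

From η = 1 − T_C/T_H, solving for T_H gives T_H = T_C/(1 − η) = 298.00/(1 − 0.613) = 770 K.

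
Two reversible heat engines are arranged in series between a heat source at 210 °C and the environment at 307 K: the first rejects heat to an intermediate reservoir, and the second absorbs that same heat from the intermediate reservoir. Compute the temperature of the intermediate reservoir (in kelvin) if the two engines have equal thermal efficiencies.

T_m ≈ 385 K

T_H = 210 °C → 210 + 273.15 = 483.15 K.
Equal efficiencies require 1 − T_m/T_H = 1 − T_C/T_m, i.e. T_m/T_H = T_C/T_m, so T_m = √(T_H·T_C) = √(483.15 × 307.00) = 385 K.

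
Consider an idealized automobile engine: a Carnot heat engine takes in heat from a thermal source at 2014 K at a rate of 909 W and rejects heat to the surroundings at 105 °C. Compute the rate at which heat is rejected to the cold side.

Q̇_C ≈ 171 W

T_C = 105 °C → 105 + 273.15 = 378.15 K.
Carnot efficiency: η = 1 − T_C/T_H = 1 − 378.15/2014.00 = 0.8122.
For a reversible cycle Q_C/Q_H = T_C/T_H, so Q_C = 909 × 378.15/2014.00 = 171 W.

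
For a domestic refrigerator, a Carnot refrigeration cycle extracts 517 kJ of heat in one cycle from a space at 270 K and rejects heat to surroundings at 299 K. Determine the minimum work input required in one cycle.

The reversible coefficient of performance is COP_R = T_C/(T_H − T_C) = 270.00/29.00 = 9.3103.
W = Q_C/COP_R = 517/9.3103 = 55.5 kJ.

W_in ≈ 55.5 kJ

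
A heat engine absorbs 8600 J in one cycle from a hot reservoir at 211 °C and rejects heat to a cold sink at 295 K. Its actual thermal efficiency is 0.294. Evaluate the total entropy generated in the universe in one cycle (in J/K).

T_H = 211 °C → 211 + 273.15 = 484.15 K.
W = η·Q_H = 0.294 × 8600 = 2528 J, so Q_C = Q_H − W = 6072 J.
Entropy balance on the reservoirs: −Q_H/T_H = -17.76 J/K, +Q_C/T_C = 20.58 J/K.
ΔS_univ = −Q_H/T_H + Q_C/T_C = 2.82 J/K (> 0, since η = 0.294 < η_Carnot = 0.391).

ΔS_univ ≈ 2.82 J/K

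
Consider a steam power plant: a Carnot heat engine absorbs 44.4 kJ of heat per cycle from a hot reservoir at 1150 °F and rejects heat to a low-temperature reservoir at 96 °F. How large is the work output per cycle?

T_H = 1150 °F → (1150 − 32) × 5/9 = 621.11 °C = 894.26 K.
T_C = 96 °F → (96 − 32) × 5/9 = 35.56 °C = 308.71 K.
The Carnot efficiency is η = 1 − T_C/T_H = 1 − 308.71/894.26 = 0.6548.
W = η·Q_H = 0.6548 × 44.4 = 29.1 kJ.

W ≈ 29.1 kJ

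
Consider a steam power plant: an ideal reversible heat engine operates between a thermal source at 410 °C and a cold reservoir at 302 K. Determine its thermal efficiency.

T_H = 410 °C → 410 + 273.15 = 683.15 K.
For a reversible engine, η = 1 − T_C/T_H = 1 − 302.00/683.15 = 0.558.

η ≈ 0.558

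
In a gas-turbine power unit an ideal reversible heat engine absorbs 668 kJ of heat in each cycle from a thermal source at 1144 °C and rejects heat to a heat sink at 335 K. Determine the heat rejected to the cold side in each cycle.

T_H = 1144 °C → 1144 + 273.15 = 1417.15 K.
Since the cycle is reversible, η = 1 − T_C/T_H = 1 − 335.00/1417.15 = 0.7636.
For a reversible cycle Q_C/Q_H = T_C/T_H, so Q_C = 668 × 335.00/1417.15 = 158 kJ.

Q_C ≈ 158 kJ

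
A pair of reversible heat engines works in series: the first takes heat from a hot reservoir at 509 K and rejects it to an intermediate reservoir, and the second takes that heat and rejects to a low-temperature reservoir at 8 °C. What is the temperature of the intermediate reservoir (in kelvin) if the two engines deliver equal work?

T_m ≈ 395.1 K

T_C = 8 °C → 8 + 273.15 = 281.15 K.
For reversible stages Q_m = Q_H·(T_m/T_H). Setting W₁ = Q_H(1 − T_m/T_H) equal to W₂ = Q_m(1 − T_C/T_m) = Q_H·(T_m − T_C)/T_H gives T_H − T_m = T_m − T_C, so T_m = (T_H + T_C)/2 = (509.00 + 281.15)/2 = 395.1 K.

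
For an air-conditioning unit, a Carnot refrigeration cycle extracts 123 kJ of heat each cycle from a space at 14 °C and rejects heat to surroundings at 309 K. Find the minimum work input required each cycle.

T_C = 14 °C → 14 + 273.15 = 287.15 K.
For a reversible refrigerator, COP_R = T_C/(T_H − T_C) = 287.15/21.85 = 13.1419.
W = Q_C/COP_R = 123/13.1419 = 9.359 kJ.

W_in ≈ 9.359 kJ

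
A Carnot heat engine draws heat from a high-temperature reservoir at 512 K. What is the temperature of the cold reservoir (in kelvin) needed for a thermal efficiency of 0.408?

From η = 1 − T_C/T_H, T_C = T_H·(1 − η) = 512.00 × (1 − 0.408) = 303.1 K.

T_C ≈ 303.1 K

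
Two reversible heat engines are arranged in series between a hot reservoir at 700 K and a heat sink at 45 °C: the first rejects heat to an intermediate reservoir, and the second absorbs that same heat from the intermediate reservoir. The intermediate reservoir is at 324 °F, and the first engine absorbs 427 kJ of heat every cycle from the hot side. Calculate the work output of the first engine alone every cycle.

T_C = 45 °C → 45 + 273.15 = 318.15 K.
T_m = 324 °F → (324 − 32) × 5/9 = 162.22 °C = 435.37 K.
First-stage efficiency η₁ = 1 − T_m/T_H = 1 − 435.37/700.00 = 0.3780.
W₁ = η₁·Q_H = 0.3780 × 427 = 161.4 kJ.

W₁ ≈ 161.4 kJ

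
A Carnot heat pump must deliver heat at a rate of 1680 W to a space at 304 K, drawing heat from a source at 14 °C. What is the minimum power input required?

Ẇ_in ≈ 93.1 W

T_C = 14 °C → 14 + 273.15 = 287.15 K.
Reversible heating COP: COP_HP = T_H/(T_H − T_C) = 304.00/16.85 = 18.0415.
W = Q_H/COP_HP = 1680/18.0415 = 93.1 W.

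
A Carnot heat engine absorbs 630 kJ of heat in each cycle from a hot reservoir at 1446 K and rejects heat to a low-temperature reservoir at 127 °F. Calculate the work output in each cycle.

W ≈ 488 kJ

T_C = 127 °F → (127 − 32) × 5/9 = 52.78 °C = 325.93 K.
Carnot efficiency: η = 1 − T_C/T_H = 1 − 325.93/1446.00 = 0.7746.
W = η·Q_H = 0.7746 × 630 = 488 kJ.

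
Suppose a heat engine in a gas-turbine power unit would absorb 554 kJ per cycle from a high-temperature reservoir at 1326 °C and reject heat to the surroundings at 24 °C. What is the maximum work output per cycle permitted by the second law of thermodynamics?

W_max ≈ 451.1 kJ

T_H = 1326 °C → 1326 + 273.15 = 1599.15 K.
T_C = 24 °C → 24 + 273.15 = 297.15 K.
The second-law ceiling is the Carnot efficiency, η_max = 1 − T_C/T_H = 1 − 297.15/1599.15 = 0.8142.
W_max = η_max · Q_H = 0.8142 × 554 = 451.1 kJ.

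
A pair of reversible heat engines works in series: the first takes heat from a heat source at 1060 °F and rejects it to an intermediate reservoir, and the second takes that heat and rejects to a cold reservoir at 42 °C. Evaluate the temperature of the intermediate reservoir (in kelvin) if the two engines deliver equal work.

T_m ≈ 579.7 K

T_H = 1060 °F → (1060 − 32) × 5/9 = 571.11 °C = 844.26 K.
T_C = 42 °C → 42 + 273.15 = 315.15 K.
For reversible stages Q_m = Q_H·(T_m/T_H). Setting W₁ = Q_H(1 − T_m/T_H) equal to W₂ = Q_m(1 − T_C/T_m) = Q_H·(T_m − T_C)/T_H gives T_H − T_m = T_m − T_C, so T_m = (T_H + T_C)/2 = (844.26 + 315.15)/2 = 579.7 K.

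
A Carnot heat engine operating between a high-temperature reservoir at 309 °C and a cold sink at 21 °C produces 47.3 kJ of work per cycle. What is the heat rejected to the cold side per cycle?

Q_C ≈ 48.3 kJ

T_H = 309 °C → 309 + 273.15 = 582.15 K.
T_C = 21 °C → 21 + 273.15 = 294.15 K.
For a reversible engine, η = 1 − T_C/T_H = 1 − 294.15/582.15 = 0.4947.
Since Q_C/Q_H = T_C/T_H and Q_H = W/η, Q_C = W·T_C/(T_H − T_C) = 47.3 × 294.15/288.00 = 48.3 kJ.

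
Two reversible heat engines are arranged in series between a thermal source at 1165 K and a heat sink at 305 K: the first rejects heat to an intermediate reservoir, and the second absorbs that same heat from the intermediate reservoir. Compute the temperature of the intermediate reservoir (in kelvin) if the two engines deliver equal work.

For reversible stages Q_m = Q_H·(T_m/T_H). Setting W₁ = Q_H(1 − T_m/T_H) equal to W₂ = Q_m(1 − T_C/T_m) = Q_H·(T_m − T_C)/T_H gives T_H − T_m = T_m − T_C, so T_m = (T_H + T_C)/2 = (1165.00 + 305.00)/2 = 735 K.

T_m ≈ 735 K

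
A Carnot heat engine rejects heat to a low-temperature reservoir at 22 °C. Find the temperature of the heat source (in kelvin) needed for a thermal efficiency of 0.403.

T_H ≈ 494.4 K

T_C = 22 °C → 22 + 273.15 = 295.15 K.
From η = 1 − T_C/T_H, solving for T_H gives T_H = T_C/(1 − η) = 295.15/(1 − 0.403) = 494.4 K.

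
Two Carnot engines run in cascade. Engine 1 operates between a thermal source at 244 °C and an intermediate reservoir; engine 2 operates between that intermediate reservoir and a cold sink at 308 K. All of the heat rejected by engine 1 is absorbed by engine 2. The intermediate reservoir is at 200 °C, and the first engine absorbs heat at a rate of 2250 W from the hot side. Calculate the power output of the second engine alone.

T_H = 244 °C → 244 + 273.15 = 517.15 K.
T_m = 200 °C → 200 + 273.15 = 473.15 K.
Heat entering the second stage: Q_m = Q_H·(T_m/T_H) = 2250 × 473.15/517.15 = 2060 W.
Second-stage efficiency η₂ = 1 − T_C/T_m = 1 − 308.00/473.15 = 0.3490, so W₂ = η₂·Q_m = 719 W.

Ẇ₂ ≈ 719 W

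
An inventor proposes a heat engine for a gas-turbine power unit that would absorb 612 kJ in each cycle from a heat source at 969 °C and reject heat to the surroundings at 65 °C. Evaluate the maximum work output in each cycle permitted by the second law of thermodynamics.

T_H = 969 °C → 969 + 273.15 = 1242.15 K.
T_C = 65 °C → 65 + 273.15 = 338.15 K.
By the Carnot theorem, η_max = 1 − T_C/T_H = 1 − 338.15/1242.15 = 0.7278.
W_max = η_max · Q_H = 0.7278 × 612 = 445 kJ.

W_max ≈ 445 kJ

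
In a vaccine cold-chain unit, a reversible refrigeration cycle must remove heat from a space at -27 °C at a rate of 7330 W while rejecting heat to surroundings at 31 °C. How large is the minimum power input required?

T_H = 31 °C → 31 + 273.15 = 304.15 K.
T_C = -27 °C → -27 + 273.15 = 246.15 K.
The reversible coefficient of performance is COP_R = T_C/(T_H − T_C) = 246.15/58.00 = 4.2440.
W = Q_C/COP_R = 7330/4.2440 = 1730 W.

Ẇ_in ≈ 1730 W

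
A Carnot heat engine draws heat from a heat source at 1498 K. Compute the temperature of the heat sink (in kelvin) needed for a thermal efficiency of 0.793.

T_C ≈ 310 K

From η = 1 − T_C/T_H, T_C = T_H·(1 − η) = 1498.00 × (1 − 0.793) = 310 K.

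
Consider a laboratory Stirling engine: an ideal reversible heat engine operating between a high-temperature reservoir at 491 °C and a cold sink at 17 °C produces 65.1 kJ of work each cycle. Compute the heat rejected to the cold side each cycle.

Q_C ≈ 39.8 kJ

T_H = 491 °C → 491 + 273.15 = 764.15 K.
T_C = 17 °C → 17 + 273.15 = 290.15 K.
Since the cycle is reversible, η = 1 − T_C/T_H = 1 − 290.15/764.15 = 0.6203.
Since Q_C/Q_H = T_C/T_H and Q_H = W/η, Q_C = W·T_C/(T_H − T_C) = 65.1 × 290.15/474.00 = 39.8 kJ.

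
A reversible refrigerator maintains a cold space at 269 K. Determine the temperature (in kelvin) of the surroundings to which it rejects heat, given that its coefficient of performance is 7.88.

T_H ≈ 303 K

COP_R = T_C/(T_H − T_C) ⇒ T_H = T_C·(1 + 1/COP_R) = 269.00 × (1 + 1/7.88) = 303 K.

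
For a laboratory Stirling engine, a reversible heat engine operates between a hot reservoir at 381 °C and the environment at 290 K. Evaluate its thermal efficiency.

T_H = 381 °C → 381 + 273.15 = 654.15 K.
Carnot efficiency: η = 1 − T_C/T_H = 1 − 290.00/654.15 = 0.557.

η ≈ 0.557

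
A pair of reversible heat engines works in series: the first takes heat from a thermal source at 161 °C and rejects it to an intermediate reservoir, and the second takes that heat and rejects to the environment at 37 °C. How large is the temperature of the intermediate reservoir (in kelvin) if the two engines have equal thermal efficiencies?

T_H = 161 °C → 161 + 273.15 = 434.15 K.
T_C = 37 °C → 37 + 273.15 = 310.15 K.
Equal efficiencies require 1 − T_m/T_H = 1 − T_C/T_m, i.e. T_m/T_H = T_C/T_m, so T_m = √(T_H·T_C) = √(434.15 × 310.15) = 367 K.

T_m ≈ 367 K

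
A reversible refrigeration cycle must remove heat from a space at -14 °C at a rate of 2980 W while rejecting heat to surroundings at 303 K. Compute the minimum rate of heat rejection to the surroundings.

Q̇_H ≈ 3484 W

T_C = -14 °C → -14 + 273.15 = 259.15 K.
For a reversible cycle Q_H/Q_C = T_H/T_C, so Q_H = Q_C·T_H/T_C = 2980 × 303.00/259.15 = 3484 W.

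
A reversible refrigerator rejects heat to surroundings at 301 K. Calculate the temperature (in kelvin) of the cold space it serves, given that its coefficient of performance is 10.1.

COP_R = T_C/(T_H − T_C) ⇒ T_C = T_H·COP_R/(1 + COP_R) = 301.00 × 10.1/(1 + 10.1) = 274 K.

T_C ≈ 274 K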